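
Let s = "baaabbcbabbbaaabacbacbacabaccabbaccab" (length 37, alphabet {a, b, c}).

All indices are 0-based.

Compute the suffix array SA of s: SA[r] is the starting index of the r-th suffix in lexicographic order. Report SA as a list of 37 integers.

rank→(start, suffix):
  0 → (12, 'aaabacbacbacabaccabbaccab')
  1 → (1, 'aaabbcbabbbaaabacbacbacabaccabbaccab')
  2 → (13, 'aabacbacbacabaccabbaccab')
  3 → (2, 'aabbcbabbbaaabacbacbacabaccabbaccab')
  4 → (35, 'ab')
  5 → (14, 'abacbacbacabaccabbaccab')
  6 → (24, 'abaccabbaccab')
  7 → (29, 'abbaccab')
  8 → (8, 'abbbaaabacbacbacabaccabbaccab')
  9 → (3, 'abbcbabbbaaabacbacbacabaccabbaccab')
  10 → (22, 'acabaccabbaccab')
  11 → (19, 'acbacabaccabbaccab')
  12 → (16, 'acbacbacabaccabbaccab')
  13 → (32, 'accab')
  14 → (26, 'accabbaccab')
  15 → (36, 'b')
  16 → (11, 'baaabacbacbacabaccabbaccab')
  17 → (0, 'baaabbcbabbbaaabacbacbacabaccabbaccab')
  18 → (7, 'babbbaaabacbacbacabaccabbaccab')
  19 → (21, 'bacabaccabbaccab')
  20 → (18, 'bacbacabaccabbaccab')
  21 → (15, 'bacbacbacabaccabbaccab')
  22 → (31, 'baccab')
  23 → (25, 'baccabbaccab')
  24 → (10, 'bbaaabacbacbacabaccabbaccab')
  25 → (30, 'bbaccab')
  26 → (9, 'bbbaaabacbacbacabaccabbaccab')
  27 → (4, 'bbcbabbbaaabacbacbacabaccabbaccab')
  28 → (5, 'bcbabbbaaabacbacbacabaccabbaccab')
  29 → (34, 'cab')
  30 → (23, 'cabaccabbaccab')
  31 → (28, 'cabbaccab')
  32 → (6, 'cbabbbaaabacbacbacabaccabbaccab')
  33 → (20, 'cbacabaccabbaccab')
  34 → (17, 'cbacbacabaccabbaccab')
  35 → (33, 'ccab')
  36 → (27, 'ccabbaccab')

[12, 1, 13, 2, 35, 14, 24, 29, 8, 3, 22, 19, 16, 32, 26, 36, 11, 0, 7, 21, 18, 15, 31, 25, 10, 30, 9, 4, 5, 34, 23, 28, 6, 20, 17, 33, 27]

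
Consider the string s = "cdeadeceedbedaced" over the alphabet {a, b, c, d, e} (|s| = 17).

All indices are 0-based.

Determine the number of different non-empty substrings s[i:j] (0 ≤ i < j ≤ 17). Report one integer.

137

rank→(start, suffix):
  0 → (13, 'aced')
  1 → (3, 'adeceedbedaced')
  2 → (10, 'bedaced')
  3 → (0, 'cdeadeceedbedaced')
  4 → (14, 'ced')
  5 → (6, 'ceedbedaced')
  6 → (16, 'd')
  7 → (12, 'daced')
  8 → (9, 'dbedaced')
  9 → (1, 'deadeceedbedaced')
  10 → (4, 'deceedbedaced')
  11 → (2, 'eadeceedbedaced')
  12 → (5, 'eceedbedaced')
  13 → (15, 'ed')
  14 → (11, 'edaced')
  15 → (8, 'edbedaced')
  16 → (7, 'eedbedaced')

SA = [13, 3, 10, 0, 14, 6, 16, 12, 9, 1, 4, 2, 5, 15, 11, 8, 7]
[i] adj suffixes → lcp
  [1] 13/3 → 1 ('a')
  [2] 3/10 → 0 ('')
  [3] 10/0 → 0 ('')
  [4] 0/14 → 1 ('c')
  [5] 14/6 → 2 ('ce')
  [6] 6/16 → 0 ('')
  [7] 16/12 → 1 ('d')
  [8] 12/9 → 1 ('d')
  [9] 9/1 → 1 ('d')
  [10] 1/4 → 2 ('de')
  [11] 4/2 → 0 ('')
  [12] 2/5 → 1 ('e')
  [13] 5/15 → 1 ('e')
  [14] 15/11 → 2 ('ed')
  [15] 11/8 → 2 ('ed')
  [16] 8/7 → 1 ('e')

n(n+1)/2 = 17·18/2 = 153
Σ LCP = 0 + 1 + 0 + 0 + 1 + 2 + 0 + 1 + 1 + 1 + 2 + 0 + 1 + 1 + 2 + 2 + 1 = 16
distinct = 153 − 16 = 137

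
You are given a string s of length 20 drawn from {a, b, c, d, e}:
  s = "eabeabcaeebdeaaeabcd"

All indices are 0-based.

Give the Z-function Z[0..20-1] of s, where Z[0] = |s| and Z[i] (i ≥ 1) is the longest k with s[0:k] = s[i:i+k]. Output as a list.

[20, 0, 0, 3, 0, 0, 0, 0, 1, 1, 0, 0, 2, 0, 0, 3, 0, 0, 0, 0]

Z[0]=20
i=1: i≥r, start 0; Z[1]=0
i=2: i≥r, start 0; Z[2]=0
i=3: i≥r, start 0; Z[3]=3 scan→box=[3,6)
i=4: min(r-i=2, Z[1]=0)=0; Z[4]=0
i=5: min(r-i=1, Z[2]=0)=0; Z[5]=0
i=6: i≥r, start 0; Z[6]=0
i=7: i≥r, start 0; Z[7]=0
i=8: i≥r, start 0; Z[8]=1 scan→box=[8,9)
i=9: i≥r, start 0; Z[9]=1 scan→box=[9,10)
i=10: i≥r, start 0; Z[10]=0
i=11: i≥r, start 0; Z[11]=0
i=12: i≥r, start 0; Z[12]=2 scan→box=[12,14)
i=13: min(r-i=1, Z[1]=0)=0; Z[13]=0
i=14: i≥r, start 0; Z[14]=0
i=15: i≥r, start 0; Z[15]=3 scan→box=[15,18)
i=16: min(r-i=2, Z[1]=0)=0; Z[16]=0
i=17: min(r-i=1, Z[2]=0)=0; Z[17]=0
i=18: i≥r, start 0; Z[18]=0
i=19: i≥r, start 0; Z[19]=0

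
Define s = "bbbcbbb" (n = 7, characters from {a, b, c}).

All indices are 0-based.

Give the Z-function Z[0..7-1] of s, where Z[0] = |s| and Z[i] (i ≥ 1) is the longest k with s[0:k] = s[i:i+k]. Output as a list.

Z[0]=7
i=1: outside box; Z[1]=2 grow→box=[1,3)
i=2: min(r-i=1, Z[1]=2)=1; Z[2]=1
i=3: outside box; Z[3]=0
i=4: outside box; Z[4]=3 grow→box=[4,7)
i=5: min(r-i=2, Z[1]=2)=2; Z[5]=2
i=6: min(r-i=1, Z[2]=1)=1; Z[6]=1

[7, 2, 1, 0, 3, 2, 1]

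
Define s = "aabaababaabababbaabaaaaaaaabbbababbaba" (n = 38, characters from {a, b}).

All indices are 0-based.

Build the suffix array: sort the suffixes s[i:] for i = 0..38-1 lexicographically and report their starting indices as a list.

sorted suffixes:
  #0 SA[0]=37  'a'
  #1 SA[1]=19  'aaaaaaaabbbababbaba'
  #2 SA[2]=20  'aaaaaaabbbababbaba'
  #3 SA[3]=21  'aaaaaabbbababbaba'
  #4 SA[4]=22  'aaaaabbbababbaba'
  #5 SA[5]=23  'aaaabbbababbaba'
  #6 SA[6]=24  'aaabbbababbaba'
  #7 SA[7]=16  'aabaaaaaaaabbbababbaba'
  #8 SA[8]=0  'aabaababaabababbaabaaaaaaaabbbababbaba'
  #9 SA[9]=3  'aababaabababbaabaaaaaaaabbbababbaba'
  #10 SA[10]=8  'aabababbaabaaaaaaaabbbababbaba'
  #11 SA[11]=25  'aabbbababbaba'
  #12 SA[12]=35  'aba'
  #13 SA[13]=17  'abaaaaaaaabbbababbaba'
  #14 SA[14]=1  'abaababaabababbaabaaaaaaaabbbababbaba'
  #15 SA[15]=6  'abaabababbaabaaaaaaaabbbababbaba'
  #16 SA[16]=4  'ababaabababbaabaaaaaaaabbbababbaba'
  #17 SA[17]=9  'abababbaabaaaaaaaabbbababbaba'
  #18 SA[18]=11  'ababbaabaaaaaaaabbbababbaba'
  #19 SA[19]=30  'ababbaba'
  #20 SA[20]=13  'abbaabaaaaaaaabbbababbaba'
  #21 SA[21]=32  'abbaba'
  #22 SA[22]=26  'abbbababbaba'
  #23 SA[23]=36  'ba'
  #24 SA[24]=18  'baaaaaaaabbbababbaba'
  #25 SA[25]=15  'baabaaaaaaaabbbababbaba'
  #26 SA[26]=2  'baababaabababbaabaaaaaaaabbbababbaba'
  #27 SA[27]=7  'baabababbaabaaaaaaaabbbababbaba'
  #28 SA[28]=34  'baba'
  #29 SA[29]=5  'babaabababbaabaaaaaaaabbbababbaba'
  #30 SA[30]=10  'bababbaabaaaaaaaabbbababbaba'
  #31 SA[31]=29  'bababbaba'
  #32 SA[32]=12  'babbaabaaaaaaaabbbababbaba'
  #33 SA[33]=31  'babbaba'
  #34 SA[34]=14  'bbaabaaaaaaaabbbababbaba'
  #35 SA[35]=33  'bbaba'
  #36 SA[36]=28  'bbababbaba'
  #37 SA[37]=27  'bbbababbaba'

[37, 19, 20, 21, 22, 23, 24, 16, 0, 3, 8, 25, 35, 17, 1, 6, 4, 9, 11, 30, 13, 32, 26, 36, 18, 15, 2, 7, 34, 5, 10, 29, 12, 31, 14, 33, 28, 27]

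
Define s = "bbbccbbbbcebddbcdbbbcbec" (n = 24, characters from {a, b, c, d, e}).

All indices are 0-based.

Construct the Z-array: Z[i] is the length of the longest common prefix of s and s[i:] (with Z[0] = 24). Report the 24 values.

Z[0]=24
i=1: outside box; Z[1]=2 extend→box=[1,3)
i=2: min(r-i=1, Z[1]=2)=1; Z[2]=1
i=3: outside box; Z[3]=0
i=4: outside box; Z[4]=0
i=5: outside box; Z[5]=3 extend→box=[5,8)
i=6: min(r-i=2, Z[1]=2)=2; Z[6]=4 extend→box=[6,10)
i=7: min(r-i=3, Z[1]=2)=2; Z[7]=2
i=8: min(r-i=2, Z[2]=1)=1; Z[8]=1
i=9: min(r-i=1, Z[3]=0)=0; Z[9]=0
i=10: outside box; Z[10]=0
i=11: outside box; Z[11]=1 extend→box=[11,12)
i=12: outside box; Z[12]=0
i=13: outside box; Z[13]=0
i=14: outside box; Z[14]=1 extend→box=[14,15)
i=15: outside box; Z[15]=0
i=16: outside box; Z[16]=0
i=17: outside box; Z[17]=4 extend→box=[17,21)
i=18: min(r-i=3, Z[1]=2)=2; Z[18]=2
i=19: min(r-i=2, Z[2]=1)=1; Z[19]=1
i=20: min(r-i=1, Z[3]=0)=0; Z[20]=0
i=21: outside box; Z[21]=1 extend→box=[21,22)
i=22: outside box; Z[22]=0
i=23: outside box; Z[23]=0

[24, 2, 1, 0, 0, 3, 4, 2, 1, 0, 0, 1, 0, 0, 1, 0, 0, 4, 2, 1, 0, 1, 0, 0]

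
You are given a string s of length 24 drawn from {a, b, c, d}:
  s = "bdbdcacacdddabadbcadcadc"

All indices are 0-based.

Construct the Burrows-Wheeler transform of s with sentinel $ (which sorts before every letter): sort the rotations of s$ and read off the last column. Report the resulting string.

cdccbccad$dddadbadababadc

rank  rotation                   last
    0  $bdbdcacacdddabadbcadcadc  c
    1  abadbcadcadc$bdbdcacacddd  d
    2  acacdddabadbcadcadc$bdbdc  c
    3  acdddabadbcadcadc$bdbdcac  c
    4  adbcadcadc$bdbdcacacdddab  b
    5  adc$bdbdcacacdddabadbcadc  c
    6  adcadc$bdbdcacacdddabadbc  c
    7  badbcadcadc$bdbdcacacddda  a
    8  bcadcadc$bdbdcacacdddabad  d
    9  bdbdcacacdddabadbcadcadc$  $
   10  bdcacacdddabadbcadcadc$bd  d
   11  c$bdbdcacacdddabadbcadcad  d
   12  cacacdddabadbcadcadc$bdbd  d
   13  cacdddabadbcadcadc$bdbdca  a
   14  cadc$bdbdcacacdddabadbcad  d
   15  cadcadc$bdbdcacacdddabadb  b
   16  cdddabadbcadcadc$bdbdcaca  a
   17  dabadbcadcadc$bdbdcacacdd  d
   18  dbcadcadc$bdbdcacacdddaba  a
   19  dbdcacacdddabadbcadcadc$b  b
   20  dc$bdbdcacacdddabadbcadca  a
   21  dcacacdddabadbcadcadc$bdb  b
   22  dcadc$bdbdcacacdddabadbca  a
   23  ddabadbcadcadc$bdbdcacacd  d
   24  dddabadbcadcadc$bdbdcacac  c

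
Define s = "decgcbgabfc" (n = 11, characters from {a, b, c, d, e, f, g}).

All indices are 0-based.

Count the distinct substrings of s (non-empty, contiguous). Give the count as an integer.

62

rank→(start, suffix):
  0 → (7, 'abfc')
  1 → (8, 'bfc')
  2 → (5, 'bgabfc')
  3 → (10, 'c')
  4 → (4, 'cbgabfc')
  5 → (2, 'cgcbgabfc')
  6 → (0, 'decgcbgabfc')
  7 → (1, 'ecgcbgabfc')
  8 → (9, 'fc')
  9 → (6, 'gabfc')
  10 → (3, 'gcbgabfc')

SA = [7, 8, 5, 10, 4, 2, 0, 1, 9, 6, 3]
i: (SA[i-1],SA[i]) lcp shared
  1: (7,8) 0 ''
  2: (8,5) 1 'b'
  3: (5,10) 0 ''
  4: (10,4) 1 'c'
  5: (4,2) 1 'c'
  6: (2,0) 0 ''
  7: (0,1) 0 ''
  8: (1,9) 0 ''
  9: (9,6) 0 ''
  10: (6,3) 1 'g'

n(n+1)/2 = 11·12/2 = 66
Σ LCP = 0 + 0 + 1 + 0 + 1 + 1 + 0 + 0 + 0 + 0 + 1 = 4
distinct = 66 − 4 = 62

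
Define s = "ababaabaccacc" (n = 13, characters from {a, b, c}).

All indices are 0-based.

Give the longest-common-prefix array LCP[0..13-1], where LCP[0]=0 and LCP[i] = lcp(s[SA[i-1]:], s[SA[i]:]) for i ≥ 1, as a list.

sorted suffixes:
  #0 SA[0]=4  'aabaccacc'
  #1 SA[1]=2  'abaabaccacc'
  #2 SA[2]=0  'ababaabaccacc'
  #3 SA[3]=5  'abaccacc'
  #4 SA[4]=10  'acc'
  #5 SA[5]=7  'accacc'
  #6 SA[6]=3  'baabaccacc'
  #7 SA[7]=1  'babaabaccacc'
  #8 SA[8]=6  'baccacc'
  #9 SA[9]=12  'c'
  #10 SA[10]=9  'cacc'
  #11 SA[11]=11  'cc'
  #12 SA[12]=8  'ccacc'

SA = [4, 2, 0, 5, 10, 7, 3, 1, 6, 12, 9, 11, 8]
i: (SA[i-1],SA[i]) lcp shared
  1: (4,2) 1 'a'
  2: (2,0) 3 'aba'
  3: (0,5) 3 'aba'
  4: (5,10) 1 'a'
  5: (10,7) 3 'acc'
  6: (7,3) 0 ''
  7: (3,1) 2 'ba'
  8: (1,6) 2 'ba'
  9: (6,12) 0 ''
  10: (12,9) 1 'c'
  11: (9,11) 1 'c'
  12: (11,8) 2 'cc'

[0, 1, 3, 3, 1, 3, 0, 2, 2, 0, 1, 1, 2]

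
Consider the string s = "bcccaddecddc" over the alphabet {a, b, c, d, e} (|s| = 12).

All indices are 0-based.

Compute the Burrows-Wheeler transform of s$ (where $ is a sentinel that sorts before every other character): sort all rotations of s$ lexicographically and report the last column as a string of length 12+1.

rank  rotation       last
    0  $bcccaddecddc  c
    1  addecddc$bccc  c
    2  bcccaddecddc$  $
    3  c$bcccaddecdd  d
    4  caddecddc$bcc  c
    5  ccaddecddc$bc  c
    6  cccaddecddc$b  b
    7  cddc$bcccadde  e
    8  dc$bcccaddecd  d
    9  ddc$bcccaddec  c
   10  ddecddc$bccca  a
   11  decddc$bcccad  d
   12  ecddc$bcccadd  d

cc$dccbedcadd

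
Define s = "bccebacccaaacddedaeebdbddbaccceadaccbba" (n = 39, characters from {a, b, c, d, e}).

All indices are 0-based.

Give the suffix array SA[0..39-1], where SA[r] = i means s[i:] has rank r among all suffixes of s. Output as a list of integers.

rank→(start, suffix):
  0 → (38, 'a')
  1 → (9, 'aaacddedaeebdbddbaccceadaccbba')
  2 → (10, 'aacddedaeebdbddbaccceadaccbba')
  3 → (33, 'accbba')
  4 → (5, 'acccaaacddedaeebdbddbaccceadaccbba')
  5 → (26, 'accceadaccbba')
  6 → (11, 'acddedaeebdbddbaccceadaccbba')
  7 → (31, 'adaccbba')
  8 → (17, 'aeebdbddbaccceadaccbba')
  9 → (37, 'ba')
  10 → (4, 'bacccaaacddedaeebdbddbaccceadaccbba')
  11 → (25, 'baccceadaccbba')
  12 → (36, 'bba')
  13 → (0, 'bccebacccaaacddedaeebdbddbaccceadaccbba')
  14 → (20, 'bdbddbaccceadaccbba')
  15 → (22, 'bddbaccceadaccbba')
  16 → (8, 'caaacddedaeebdbddbaccceadaccbba')
  17 → (35, 'cbba')
  18 → (7, 'ccaaacddedaeebdbddbaccceadaccbba')
  19 → (34, 'ccbba')
  20 → (6, 'cccaaacddedaeebdbddbaccceadaccbba')
  21 → (27, 'ccceadaccbba')
  22 → (28, 'cceadaccbba')
  23 → (1, 'ccebacccaaacddedaeebdbddbaccceadaccbba')
  24 → (12, 'cddedaeebdbddbaccceadaccbba')
  25 → (29, 'ceadaccbba')
  26 → (2, 'cebacccaaacddedaeebdbddbaccceadaccbba')
  27 → (32, 'daccbba')
  28 → (16, 'daeebdbddbaccceadaccbba')
  29 → (24, 'dbaccceadaccbba')
  30 → (21, 'dbddbaccceadaccbba')
  31 → (23, 'ddbaccceadaccbba')
  32 → (13, 'ddedaeebdbddbaccceadaccbba')
  33 → (14, 'dedaeebdbddbaccceadaccbba')
  34 → (30, 'eadaccbba')
  35 → (3, 'ebacccaaacddedaeebdbddbaccceadaccbba')
  36 → (19, 'ebdbddbaccceadaccbba')
  37 → (15, 'edaeebdbddbaccceadaccbba')
  38 → (18, 'eebdbddbaccceadaccbba')

[38, 9, 10, 33, 5, 26, 11, 31, 17, 37, 4, 25, 36, 0, 20, 22, 8, 35, 7, 34, 6, 27, 28, 1, 12, 29, 2, 32, 16, 24, 21, 23, 13, 14, 30, 3, 19, 15, 18]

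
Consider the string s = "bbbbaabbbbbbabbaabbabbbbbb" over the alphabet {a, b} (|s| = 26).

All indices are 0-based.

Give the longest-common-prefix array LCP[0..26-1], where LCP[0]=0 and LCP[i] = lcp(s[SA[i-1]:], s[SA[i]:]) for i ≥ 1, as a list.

rank | idx | suffix
   0 |  15 | aabbabbbbbb
   1 |   4 | aabbbbbbabbaabbabbbbbb
   2 |  12 | abbaabbabbbbbb
   3 |  16 | abbabbbbbb
   4 |  19 | abbbbbb
   5 |   5 | abbbbbbabbaabbabbbbbb
   6 |  25 | b
   7 |  14 | baabbabbbbbb
   8 |   3 | baabbbbbbabbaabbabbbbbb
   9 |  11 | babbaabbabbbbbb
  10 |  18 | babbbbbb
  11 |  24 | bb
  12 |  13 | bbaabbabbbbbb
  13 |   2 | bbaabbbbbbabbaabbabbbbbb
  14 |  10 | bbabbaabbabbbbbb
  15 |  17 | bbabbbbbb
  16 |  23 | bbb
  17 |   1 | bbbaabbbbbbabbaabbabbbbbb
  18 |   9 | bbbabbaabbabbbbbb
  19 |  22 | bbbb
  20 |   0 | bbbbaabbbbbbabbaabbabbbbbb
  21 |   8 | bbbbabbaabbabbbbbb
  22 |  21 | bbbbb
  23 |   7 | bbbbbabbaabbabbbbbb
  24 |  20 | bbbbbb
  25 |   6 | bbbbbbabbaabbabbbbbb

SA = [15, 4, 12, 16, 19, 5, 25, 14, 3, 11, 18, 24, 13, 2, 10, 17, 23, 1, 9, 22, 0, 8, 21, 7, 20, 6]
i: (SA[i-1],SA[i]) lcp shared
  1: (15,4) 4 'aabb'
  2: (4,12) 1 'a'
  3: (12,16) 4 'abba'
  4: (16,19) 3 'abb'
  5: (19,5) 7 'abbbbbb'
  6: (5,25) 0 ''
  7: (25,14) 1 'b'
  8: (14,3) 5 'baabb'
  9: (3,11) 2 'ba'
  10: (11,18) 4 'babb'
  11: (18,24) 1 'b'
  12: (24,13) 2 'bb'
  13: (13,2) 6 'bbaabb'
  14: (2,10) 3 'bba'
  15: (10,17) 5 'bbabb'
  16: (17,23) 2 'bb'
  17: (23,1) 3 'bbb'
  18: (1,9) 4 'bbba'
  19: (9,22) 3 'bbb'
  20: (22,0) 4 'bbbb'
  21: (0,8) 5 'bbbba'
  22: (8,21) 4 'bbbb'
  23: (21,7) 5 'bbbbb'
  24: (7,20) 5 'bbbbb'
  25: (20,6) 6 'bbbbbb'

[0, 4, 1, 4, 3, 7, 0, 1, 5, 2, 4, 1, 2, 6, 3, 5, 2, 3, 4, 3, 4, 5, 4, 5, 5, 6]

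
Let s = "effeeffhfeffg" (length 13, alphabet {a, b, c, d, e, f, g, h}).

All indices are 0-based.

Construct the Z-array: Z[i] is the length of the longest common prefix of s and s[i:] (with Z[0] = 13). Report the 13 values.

Z[0]=13
i=1: fresh scan; Z[1]=0
i=2: fresh scan; Z[2]=0
i=3: fresh scan; Z[3]=1 extend→box=[3,4)
i=4: fresh scan; Z[4]=3 extend→box=[4,7)
i=5: min(r-i=2, Z[1]=0)=0; Z[5]=0
i=6: min(r-i=1, Z[2]=0)=0; Z[6]=0
i=7: fresh scan; Z[7]=0
i=8: fresh scan; Z[8]=0
i=9: fresh scan; Z[9]=3 extend→box=[9,12)
i=10: min(r-i=2, Z[1]=0)=0; Z[10]=0
i=11: min(r-i=1, Z[2]=0)=0; Z[11]=0
i=12: fresh scan; Z[12]=0

[13, 0, 0, 1, 3, 0, 0, 0, 0, 3, 0, 0, 0]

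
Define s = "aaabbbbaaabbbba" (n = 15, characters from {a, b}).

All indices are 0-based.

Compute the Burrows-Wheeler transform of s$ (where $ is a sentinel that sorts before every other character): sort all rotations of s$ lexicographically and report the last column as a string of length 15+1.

rank  rotation          last
    0  $aaabbbbaaabbbba  a
    1  a$aaabbbbaaabbbb  b
    2  aaabbbba$aaabbbb  b
    3  aaabbbbaaabbbba$  $
    4  aabbbba$aaabbbba  a
    5  aabbbbaaabbbba$a  a
    6  abbbba$aaabbbbaa  a
    7  abbbbaaabbbba$aa  a
    8  ba$aaabbbbaaabbb  b
    9  baaabbbba$aaabbb  b
   10  bba$aaabbbbaaabb  b
   11  bbaaabbbba$aaabb  b
   12  bbba$aaabbbbaaab  b
   13  bbbaaabbbba$aaab  b
   14  bbbba$aaabbbbaaa  a
   15  bbbbaaabbbba$aaa  a

abb$aaaabbbbbbaa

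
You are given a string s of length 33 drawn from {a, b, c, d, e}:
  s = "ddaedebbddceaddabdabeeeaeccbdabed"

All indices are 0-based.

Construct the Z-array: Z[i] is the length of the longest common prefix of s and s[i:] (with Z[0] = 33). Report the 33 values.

[33, 1, 0, 0, 1, 0, 0, 0, 2, 1, 0, 0, 0, 3, 1, 0, 0, 1, 0, 0, 0, 0, 0, 0, 0, 0, 0, 0, 1, 0, 0, 0, 1]

Z[0]=33
i=1: fresh scan; Z[1]=1 extend→box=[1,2)
i=2: fresh scan; Z[2]=0
i=3: fresh scan; Z[3]=0
i=4: fresh scan; Z[4]=1 extend→box=[4,5)
i=5: fresh scan; Z[5]=0
i=6: fresh scan; Z[6]=0
i=7: fresh scan; Z[7]=0
i=8: fresh scan; Z[8]=2 extend→box=[8,10)
i=9: min(r-i=1, Z[1]=1)=1; Z[9]=1
i=10: fresh scan; Z[10]=0
i=11: fresh scan; Z[11]=0
i=12: fresh scan; Z[12]=0
i=13: fresh scan; Z[13]=3 extend→box=[13,16)
i=14: min(r-i=2, Z[1]=1)=1; Z[14]=1
i=15: min(r-i=1, Z[2]=0)=0; Z[15]=0
i=16: fresh scan; Z[16]=0
i=17: fresh scan; Z[17]=1 extend→box=[17,18)
i=18: fresh scan; Z[18]=0
i=19: fresh scan; Z[19]=0
i=20: fresh scan; Z[20]=0
i=21: fresh scan; Z[21]=0
i=22: fresh scan; Z[22]=0
i=23: fresh scan; Z[23]=0
i=24: fresh scan; Z[24]=0
i=25: fresh scan; Z[25]=0
i=26: fresh scan; Z[26]=0
i=27: fresh scan; Z[27]=0
i=28: fresh scan; Z[28]=1 extend→box=[28,29)
i=29: fresh scan; Z[29]=0
i=30: fresh scan; Z[30]=0
i=31: fresh scan; Z[31]=0
i=32: fresh scan; Z[32]=1 extend→box=[32,33)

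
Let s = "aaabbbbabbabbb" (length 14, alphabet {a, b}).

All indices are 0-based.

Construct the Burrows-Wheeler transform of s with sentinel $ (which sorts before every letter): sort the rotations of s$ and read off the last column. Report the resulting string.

rank  rotation         last
    0  $aaabbbbabbabbb  b
    1  aaabbbbabbabbb$  $
    2  aabbbbabbabbb$a  a
    3  abbabbb$aaabbbb  b
    4  abbb$aaabbbbabb  b
    5  abbbbabbabbb$aa  a
    6  b$aaabbbbabbabb  b
    7  babbabbb$aaabbb  b
    8  babbb$aaabbbbab  b
    9  bb$aaabbbbabbab  b
   10  bbabbabbb$aaabb  b
   11  bbabbb$aaabbbba  a
   12  bbb$aaabbbbabba  a
   13  bbbabbabbb$aaab  b
   14  bbbbabbabbb$aaa  a

b$abbabbbbbaaba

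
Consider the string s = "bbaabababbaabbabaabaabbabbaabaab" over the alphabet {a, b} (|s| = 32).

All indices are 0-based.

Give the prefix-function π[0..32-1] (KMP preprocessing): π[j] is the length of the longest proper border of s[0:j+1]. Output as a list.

π[0] = 0
j=1 s[j]='b': π[1]=1 (border 'b')
j=2 s[j]='a': k: 1→0; π[2]=0 (border '')
j=3 s[j]='a': π[3]=0 (border '')
j=4 s[j]='b': π[4]=1 (border 'b')
j=5 s[j]='a': k: 1→0; π[5]=0 (border '')
j=6 s[j]='b': π[6]=1 (border 'b')
j=7 s[j]='a': k: 1→0; π[7]=0 (border '')
j=8 s[j]='b': π[8]=1 (border 'b')
j=9 s[j]='b': π[9]=2 (border 'bb')
j=10 s[j]='a': π[10]=3 (border 'bba')
j=11 s[j]='a': π[11]=4 (border 'bbaa')
j=12 s[j]='b': π[12]=5 (border 'bbaab')
j=13 s[j]='b': k: 5→1; π[13]=2 (border 'bb')
j=14 s[j]='a': π[14]=3 (border 'bba')
j=15 s[j]='b': k: 3→0; π[15]=1 (border 'b')
j=16 s[j]='a': k: 1→0; π[16]=0 (border '')
j=17 s[j]='a': π[17]=0 (border '')
j=18 s[j]='b': π[18]=1 (border 'b')
j=19 s[j]='a': k: 1→0; π[19]=0 (border '')
j=20 s[j]='a': π[20]=0 (border '')
j=21 s[j]='b': π[21]=1 (border 'b')
j=22 s[j]='b': π[22]=2 (border 'bb')
j=23 s[j]='a': π[23]=3 (border 'bba')
j=24 s[j]='b': k: 3→0; π[24]=1 (border 'b')
j=25 s[j]='b': π[25]=2 (border 'bb')
j=26 s[j]='a': π[26]=3 (border 'bba')
j=27 s[j]='a': π[27]=4 (border 'bbaa')
j=28 s[j]='b': π[28]=5 (border 'bbaab')
j=29 s[j]='a': π[29]=6 (border 'bbaaba')
j=30 s[j]='a': k: 6→0; π[30]=0 (border '')
j=31 s[j]='b': π[31]=1 (border 'b')

[0, 1, 0, 0, 1, 0, 1, 0, 1, 2, 3, 4, 5, 2, 3, 1, 0, 0, 1, 0, 0, 1, 2, 3, 1, 2, 3, 4, 5, 6, 0, 1]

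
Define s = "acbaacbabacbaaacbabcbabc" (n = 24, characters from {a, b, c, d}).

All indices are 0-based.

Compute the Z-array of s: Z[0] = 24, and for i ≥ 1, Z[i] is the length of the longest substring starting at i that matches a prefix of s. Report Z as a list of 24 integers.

Z[0]=24
i=1: outside box; Z[1]=0
i=2: outside box; Z[2]=0
i=3: outside box; Z[3]=1 scan→box=[3,4)
i=4: outside box; Z[4]=4 scan→box=[4,8)
i=5: min(r-i=3, Z[1]=0)=0; Z[5]=0
i=6: min(r-i=2, Z[2]=0)=0; Z[6]=0
i=7: min(r-i=1, Z[3]=1)=1; Z[7]=1
i=8: outside box; Z[8]=0
i=9: outside box; Z[9]=5 scan→box=[9,14)
i=10: min(r-i=4, Z[1]=0)=0; Z[10]=0
i=11: min(r-i=3, Z[2]=0)=0; Z[11]=0
i=12: min(r-i=2, Z[3]=1)=1; Z[12]=1
i=13: min(r-i=1, Z[4]=4)=1; Z[13]=1
i=14: outside box; Z[14]=4 scan→box=[14,18)
i=15: min(r-i=3, Z[1]=0)=0; Z[15]=0
i=16: min(r-i=2, Z[2]=0)=0; Z[16]=0
i=17: min(r-i=1, Z[3]=1)=1; Z[17]=1
i=18: outside box; Z[18]=0
i=19: outside box; Z[19]=0
i=20: outside box; Z[20]=0
i=21: outside box; Z[21]=1 scan→box=[21,22)
i=22: outside box; Z[22]=0
i=23: outside box; Z[23]=0

[24, 0, 0, 1, 4, 0, 0, 1, 0, 5, 0, 0, 1, 1, 4, 0, 0, 1, 0, 0, 0, 1, 0, 0]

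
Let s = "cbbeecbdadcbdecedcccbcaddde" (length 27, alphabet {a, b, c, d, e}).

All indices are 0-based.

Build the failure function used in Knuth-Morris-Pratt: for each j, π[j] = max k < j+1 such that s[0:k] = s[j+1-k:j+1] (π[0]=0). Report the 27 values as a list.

π[0] = 0
j=1 s[j]='b': π[1]=0 (border '')
j=2 s[j]='b': π[2]=0 (border '')
j=3 s[j]='e': π[3]=0 (border '')
j=4 s[j]='e': π[4]=0 (border '')
j=5 s[j]='c': π[5]=1 (border 'c')
j=6 s[j]='b': π[6]=2 (border 'cb')
j=7 s[j]='d': k: 2→0; π[7]=0 (border '')
j=8 s[j]='a': π[8]=0 (border '')
j=9 s[j]='d': π[9]=0 (border '')
j=10 s[j]='c': π[10]=1 (border 'c')
j=11 s[j]='b': π[11]=2 (border 'cb')
j=12 s[j]='d': k: 2→0; π[12]=0 (border '')
j=13 s[j]='e': π[13]=0 (border '')
j=14 s[j]='c': π[14]=1 (border 'c')
j=15 s[j]='e': k: 1→0; π[15]=0 (border '')
j=16 s[j]='d': π[16]=0 (border '')
j=17 s[j]='c': π[17]=1 (border 'c')
j=18 s[j]='c': k: 1→0; π[18]=1 (border 'c')
j=19 s[j]='c': k: 1→0; π[19]=1 (border 'c')
j=20 s[j]='b': π[20]=2 (border 'cb')
j=21 s[j]='c': k: 2→0; π[21]=1 (border 'c')
j=22 s[j]='a': k: 1→0; π[22]=0 (border '')
j=23 s[j]='d': π[23]=0 (border '')
j=24 s[j]='d': π[24]=0 (border '')
j=25 s[j]='d': π[25]=0 (border '')
j=26 s[j]='e': π[26]=0 (border '')

[0, 0, 0, 0, 0, 1, 2, 0, 0, 0, 1, 2, 0, 0, 1, 0, 0, 1, 1, 1, 2, 1, 0, 0, 0, 0, 0]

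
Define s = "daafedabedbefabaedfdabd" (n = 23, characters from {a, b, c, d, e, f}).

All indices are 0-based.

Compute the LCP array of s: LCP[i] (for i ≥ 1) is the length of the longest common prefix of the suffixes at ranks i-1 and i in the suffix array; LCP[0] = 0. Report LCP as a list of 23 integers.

rank | idx | suffix
   0 |   1 | aafedabedbefabaedfdabd
   1 |  13 | abaedfdabd
   2 |  20 | abd
   3 |   6 | abedbefabaedfdabd
   4 |  15 | aedfdabd
   5 |   2 | afedabedbefabaedfdabd
   6 |  14 | baedfdabd
   7 |  21 | bd
   8 |   7 | bedbefabaedfdabd
   9 |  10 | befabaedfdabd
  10 |  22 | d
  11 |   0 | daafedabedbefabaedfdabd
  12 |  19 | dabd
  13 |   5 | dabedbefabaedfdabd
  14 |   9 | dbefabaedfdabd
  15 |  17 | dfdabd
  16 |   4 | edabedbefabaedfdabd
  17 |   8 | edbefabaedfdabd
  18 |  16 | edfdabd
  19 |  11 | efabaedfdabd
  20 |  12 | fabaedfdabd
  21 |  18 | fdabd
  22 |   3 | fedabedbefabaedfdabd

SA = [1, 13, 20, 6, 15, 2, 14, 21, 7, 10, 22, 0, 19, 5, 9, 17, 4, 8, 16, 11, 12, 18, 3]
i: (SA[i-1],SA[i]) lcp shared
  1: (1,13) 1 'a'
  2: (13,20) 2 'ab'
  3: (20,6) 2 'ab'
  4: (6,15) 1 'a'
  5: (15,2) 1 'a'
  6: (2,14) 0 ''
  7: (14,21) 1 'b'
  8: (21,7) 1 'b'
  9: (7,10) 2 'be'
  10: (10,22) 0 ''
  11: (22,0) 1 'd'
  12: (0,19) 2 'da'
  13: (19,5) 3 'dab'
  14: (5,9) 1 'd'
  15: (9,17) 1 'd'
  16: (17,4) 0 ''
  17: (4,8) 2 'ed'
  18: (8,16) 2 'ed'
  19: (16,11) 1 'e'
  20: (11,12) 0 ''
  21: (12,18) 1 'f'
  22: (18,3) 1 'f'

[0, 1, 2, 2, 1, 1, 0, 1, 1, 2, 0, 1, 2, 3, 1, 1, 0, 2, 2, 1, 0, 1, 1]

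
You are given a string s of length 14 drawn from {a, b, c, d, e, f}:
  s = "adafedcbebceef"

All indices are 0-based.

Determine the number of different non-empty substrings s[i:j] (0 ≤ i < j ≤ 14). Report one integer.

97

sorted suffixes:
  #0 SA[0]=0  'adafedcbebceef'
  #1 SA[1]=2  'afedcbebceef'
  #2 SA[2]=9  'bceef'
  #3 SA[3]=7  'bebceef'
  #4 SA[4]=6  'cbebceef'
  #5 SA[5]=10  'ceef'
  #6 SA[6]=1  'dafedcbebceef'
  #7 SA[7]=5  'dcbebceef'
  #8 SA[8]=8  'ebceef'
  #9 SA[9]=4  'edcbebceef'
  #10 SA[10]=11  'eef'
  #11 SA[11]=12  'ef'
  #12 SA[12]=13  'f'
  #13 SA[13]=3  'fedcbebceef'

SA = [0, 2, 9, 7, 6, 10, 1, 5, 8, 4, 11, 12, 13, 3]
[i] adj suffixes → lcp
  [1] 0/2 → 1 ('a')
  [2] 2/9 → 0 ('')
  [3] 9/7 → 1 ('b')
  [4] 7/6 → 0 ('')
  [5] 6/10 → 1 ('c')
  [6] 10/1 → 0 ('')
  [7] 1/5 → 1 ('d')
  [8] 5/8 → 0 ('')
  [9] 8/4 → 1 ('e')
  [10] 4/11 → 1 ('e')
  [11] 11/12 → 1 ('e')
  [12] 12/13 → 0 ('')
  [13] 13/3 → 1 ('f')

n(n+1)/2 = 14·15/2 = 105
Σ LCP = 0 + 1 + 0 + 1 + 0 + 1 + 0 + 1 + 0 + 1 + 1 + 1 + 0 + 1 = 8
distinct = 105 − 8 = 97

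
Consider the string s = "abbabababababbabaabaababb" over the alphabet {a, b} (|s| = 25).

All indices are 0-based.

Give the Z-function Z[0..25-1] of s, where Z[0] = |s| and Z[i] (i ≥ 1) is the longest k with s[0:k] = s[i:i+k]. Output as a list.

Z[0]=25
i=1: outside box; Z[1]=0
i=2: outside box; Z[2]=0
i=3: outside box; Z[3]=2 scan→box=[3,5)
i=4: min(r-i=1, Z[1]=0)=0; Z[4]=0
i=5: outside box; Z[5]=2 scan→box=[5,7)
i=6: min(r-i=1, Z[1]=0)=0; Z[6]=0
i=7: outside box; Z[7]=2 scan→box=[7,9)
i=8: min(r-i=1, Z[1]=0)=0; Z[8]=0
i=9: outside box; Z[9]=2 scan→box=[9,11)
i=10: min(r-i=1, Z[1]=0)=0; Z[10]=0
i=11: outside box; Z[11]=6 scan→box=[11,17)
i=12: min(r-i=5, Z[1]=0)=0; Z[12]=0
i=13: min(r-i=4, Z[2]=0)=0; Z[13]=0
i=14: min(r-i=3, Z[3]=2)=2; Z[14]=2
i=15: min(r-i=2, Z[4]=0)=0; Z[15]=0
i=16: min(r-i=1, Z[5]=2)=1; Z[16]=1
i=17: outside box; Z[17]=2 scan→box=[17,19)
i=18: min(r-i=1, Z[1]=0)=0; Z[18]=0
i=19: outside box; Z[19]=1 scan→box=[19,20)
i=20: outside box; Z[20]=2 scan→box=[20,22)
i=21: min(r-i=1, Z[1]=0)=0; Z[21]=0
i=22: outside box; Z[22]=3 scan→box=[22,25)
i=23: min(r-i=2, Z[1]=0)=0; Z[23]=0
i=24: min(r-i=1, Z[2]=0)=0; Z[24]=0

[25, 0, 0, 2, 0, 2, 0, 2, 0, 2, 0, 6, 0, 0, 2, 0, 1, 2, 0, 1, 2, 0, 3, 0, 0]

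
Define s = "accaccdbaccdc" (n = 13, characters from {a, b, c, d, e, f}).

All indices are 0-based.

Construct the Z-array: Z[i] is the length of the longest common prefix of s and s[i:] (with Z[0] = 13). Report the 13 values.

[13, 0, 0, 3, 0, 0, 0, 0, 3, 0, 0, 0, 0]

Z[0]=13
i=1: outside box; Z[1]=0
i=2: outside box; Z[2]=0
i=3: outside box; Z[3]=3 extend→box=[3,6)
i=4: min(r-i=2, Z[1]=0)=0; Z[4]=0
i=5: min(r-i=1, Z[2]=0)=0; Z[5]=0
i=6: outside box; Z[6]=0
i=7: outside box; Z[7]=0
i=8: outside box; Z[8]=3 extend→box=[8,11)
i=9: min(r-i=2, Z[1]=0)=0; Z[9]=0
i=10: min(r-i=1, Z[2]=0)=0; Z[10]=0
i=11: outside box; Z[11]=0
i=12: outside box; Z[12]=0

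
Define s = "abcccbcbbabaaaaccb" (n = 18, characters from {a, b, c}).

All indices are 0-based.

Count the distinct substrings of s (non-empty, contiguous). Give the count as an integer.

145

sorted suffixes:
  #0 SA[0]=11  'aaaaccb'
  #1 SA[1]=12  'aaaccb'
  #2 SA[2]=13  'aaccb'
  #3 SA[3]=9  'abaaaaccb'
  #4 SA[4]=0  'abcccbcbbabaaaaccb'
  #5 SA[5]=14  'accb'
  #6 SA[6]=17  'b'
  #7 SA[7]=10  'baaaaccb'
  #8 SA[8]=8  'babaaaaccb'
  #9 SA[9]=7  'bbabaaaaccb'
  #10 SA[10]=5  'bcbbabaaaaccb'
  #11 SA[11]=1  'bcccbcbbabaaaaccb'
  #12 SA[12]=16  'cb'
  #13 SA[13]=6  'cbbabaaaaccb'
  #14 SA[14]=4  'cbcbbabaaaaccb'
  #15 SA[15]=15  'ccb'
  #16 SA[16]=3  'ccbcbbabaaaaccb'
  #17 SA[17]=2  'cccbcbbabaaaaccb'

SA = [11, 12, 13, 9, 0, 14, 17, 10, 8, 7, 5, 1, 16, 6, 4, 15, 3, 2]
i: (SA[i-1],SA[i]) lcp shared
  1: (11,12) 3 'aaa'
  2: (12,13) 2 'aa'
  3: (13,9) 1 'a'
  4: (9,0) 2 'ab'
  5: (0,14) 1 'a'
  6: (14,17) 0 ''
  7: (17,10) 1 'b'
  8: (10,8) 2 'ba'
  9: (8,7) 1 'b'
  10: (7,5) 1 'b'
  11: (5,1) 2 'bc'
  12: (1,16) 0 ''
  13: (16,6) 2 'cb'
  14: (6,4) 2 'cb'
  15: (4,15) 1 'c'
  16: (15,3) 3 'ccb'
  17: (3,2) 2 'cc'

n(n+1)/2 = 18·19/2 = 171
Σ LCP = 0 + 3 + 2 + 1 + 2 + 1 + 0 + 1 + 2 + 1 + 1 + 2 + 0 + 2 + 2 + 1 + 3 + 2 = 26
distinct = 171 − 26 = 145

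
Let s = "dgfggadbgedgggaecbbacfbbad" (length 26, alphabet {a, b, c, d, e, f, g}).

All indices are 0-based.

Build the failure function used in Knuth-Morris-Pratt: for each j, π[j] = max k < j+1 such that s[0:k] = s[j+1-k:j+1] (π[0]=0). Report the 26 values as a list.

[0, 0, 0, 0, 0, 0, 1, 0, 0, 0, 1, 2, 0, 0, 0, 0, 0, 0, 0, 0, 0, 0, 0, 0, 0, 1]

π[0] = 0
j=1 s[j]='g': π[1]=0 (border '')
j=2 s[j]='f': π[2]=0 (border '')
j=3 s[j]='g': π[3]=0 (border '')
j=4 s[j]='g': π[4]=0 (border '')
j=5 s[j]='a': π[5]=0 (border '')
j=6 s[j]='d': π[6]=1 (border 'd')
j=7 s[j]='b': k: 1→0; π[7]=0 (border '')
j=8 s[j]='g': π[8]=0 (border '')
j=9 s[j]='e': π[9]=0 (border '')
j=10 s[j]='d': π[10]=1 (border 'd')
j=11 s[j]='g': π[11]=2 (border 'dg')
j=12 s[j]='g': k: 2→0; π[12]=0 (border '')
j=13 s[j]='g': π[13]=0 (border '')
j=14 s[j]='a': π[14]=0 (border '')
j=15 s[j]='e': π[15]=0 (border '')
j=16 s[j]='c': π[16]=0 (border '')
j=17 s[j]='b': π[17]=0 (border '')
j=18 s[j]='b': π[18]=0 (border '')
j=19 s[j]='a': π[19]=0 (border '')
j=20 s[j]='c': π[20]=0 (border '')
j=21 s[j]='f': π[21]=0 (border '')
j=22 s[j]='b': π[22]=0 (border '')
j=23 s[j]='b': π[23]=0 (border '')
j=24 s[j]='a': π[24]=0 (border '')
j=25 s[j]='d': π[25]=1 (border 'd')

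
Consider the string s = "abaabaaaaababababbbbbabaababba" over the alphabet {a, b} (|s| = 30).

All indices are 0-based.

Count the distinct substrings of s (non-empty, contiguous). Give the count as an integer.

371

rank→(start, suffix):
  0 → (29, 'a')
  1 → (5, 'aaaaababababbbbbabaababba')
  2 → (6, 'aaaababababbbbbabaababba')
  3 → (7, 'aaababababbbbbabaababba')
  4 → (2, 'aabaaaaababababbbbbabaababba')
  5 → (8, 'aababababbbbbabaababba')
  6 → (23, 'aababba')
  7 → (3, 'abaaaaababababbbbbabaababba')
  8 → (0, 'abaabaaaaababababbbbbabaababba')
  9 → (21, 'abaababba')
  10 → (9, 'ababababbbbbabaababba')
  11 → (11, 'abababbbbbabaababba')
  12 → (24, 'ababba')
  13 → (13, 'ababbbbbabaababba')
  14 → (26, 'abba')
  15 → (15, 'abbbbbabaababba')
  16 → (28, 'ba')
  17 → (4, 'baaaaababababbbbbabaababba')
  18 → (1, 'baabaaaaababababbbbbabaababba')
  19 → (22, 'baababba')
  20 → (20, 'babaababba')
  21 → (10, 'babababbbbbabaababba')
  22 → (12, 'bababbbbbabaababba')
  23 → (25, 'babba')
  24 → (14, 'babbbbbabaababba')
  25 → (27, 'bba')
  26 → (19, 'bbabaababba')
  27 → (18, 'bbbabaababba')
  28 → (17, 'bbbbabaababba')
  29 → (16, 'bbbbbabaababba')

SA = [29, 5, 6, 7, 2, 8, 23, 3, 0, 21, 9, 11, 24, 13, 26, 15, 28, 4, 1, 22, 20, 10, 12, 25, 14, 27, 19, 18, 17, 16]
[i] adj suffixes → lcp
  [1] 29/5 → 1 ('a')
  [2] 5/6 → 4 ('aaaa')
  [3] 6/7 → 3 ('aaa')
  [4] 7/2 → 2 ('aa')
  [5] 2/8 → 4 ('aaba')
  [6] 8/23 → 5 ('aabab')
  [7] 23/3 → 1 ('a')
  [8] 3/0 → 4 ('abaa')
  [9] 0/21 → 6 ('abaaba')
  [10] 21/9 → 3 ('aba')
  [11] 9/11 → 6 ('ababab')
  [12] 11/24 → 4 ('abab')
  [13] 24/13 → 5 ('ababb')
  [14] 13/26 → 2 ('ab')
  [15] 26/15 → 3 ('abb')
  [16] 15/28 → 0 ('')
  [17] 28/4 → 2 ('ba')
  [18] 4/1 → 3 ('baa')
  [19] 1/22 → 5 ('baaba')
  [20] 22/20 → 2 ('ba')
  [21] 20/10 → 4 ('baba')
  [22] 10/12 → 5 ('babab')
  [23] 12/25 → 3 ('bab')
  [24] 25/14 → 4 ('babb')
  [25] 14/27 → 1 ('b')
  [26] 27/19 → 3 ('bba')
  [27] 19/18 → 2 ('bb')
  [28] 18/17 → 3 ('bbb')
  [29] 17/16 → 4 ('bbbb')

n(n+1)/2 = 30·31/2 = 465
Σ LCP = 0 + 1 + 4 + 3 + 2 + 4 + 5 + 1 + 4 + 6 + 3 + 6 + 4 + 5 + 2 + 3 + 0 + 2 + 3 + 5 + 2 + 4 + 5 + 3 + 4 + 1 + 3 + 2 + 3 + 4 = 94
distinct = 465 − 94 = 371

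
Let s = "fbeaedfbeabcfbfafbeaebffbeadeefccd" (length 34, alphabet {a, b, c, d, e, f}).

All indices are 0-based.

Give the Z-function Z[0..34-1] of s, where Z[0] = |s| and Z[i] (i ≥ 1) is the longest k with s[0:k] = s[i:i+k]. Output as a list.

Z[0]=34
i=1: outside box; Z[1]=0
i=2: outside box; Z[2]=0
i=3: outside box; Z[3]=0
i=4: outside box; Z[4]=0
i=5: outside box; Z[5]=0
i=6: outside box; Z[6]=4 grow→box=[6,10)
i=7: min(r-i=3, Z[1]=0)=0; Z[7]=0
i=8: min(r-i=2, Z[2]=0)=0; Z[8]=0
i=9: min(r-i=1, Z[3]=0)=0; Z[9]=0
i=10: outside box; Z[10]=0
i=11: outside box; Z[11]=0
i=12: outside box; Z[12]=2 grow→box=[12,14)
i=13: min(r-i=1, Z[1]=0)=0; Z[13]=0
i=14: outside box; Z[14]=1 grow→box=[14,15)
i=15: outside box; Z[15]=0
i=16: outside box; Z[16]=5 grow→box=[16,21)
i=17: min(r-i=4, Z[1]=0)=0; Z[17]=0
i=18: min(r-i=3, Z[2]=0)=0; Z[18]=0
i=19: min(r-i=2, Z[3]=0)=0; Z[19]=0
i=20: min(r-i=1, Z[4]=0)=0; Z[20]=0
i=21: outside box; Z[21]=0
i=22: outside box; Z[22]=1 grow→box=[22,23)
i=23: outside box; Z[23]=4 grow→box=[23,27)
i=24: min(r-i=3, Z[1]=0)=0; Z[24]=0
i=25: min(r-i=2, Z[2]=0)=0; Z[25]=0
i=26: min(r-i=1, Z[3]=0)=0; Z[26]=0
i=27: outside box; Z[27]=0
i=28: outside box; Z[28]=0
i=29: outside box; Z[29]=0
i=30: outside box; Z[30]=1 grow→box=[30,31)
i=31: outside box; Z[31]=0
i=32: outside box; Z[32]=0
i=33: outside box; Z[33]=0

[34, 0, 0, 0, 0, 0, 4, 0, 0, 0, 0, 0, 2, 0, 1, 0, 5, 0, 0, 0, 0, 0, 1, 4, 0, 0, 0, 0, 0, 0, 1, 0, 0, 0]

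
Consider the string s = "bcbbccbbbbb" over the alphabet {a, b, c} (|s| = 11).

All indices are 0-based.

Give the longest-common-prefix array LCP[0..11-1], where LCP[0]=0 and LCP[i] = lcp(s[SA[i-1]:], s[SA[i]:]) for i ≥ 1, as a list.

[0, 1, 2, 3, 4, 2, 1, 2, 0, 3, 1]

rank→(start, suffix):
  0 → (10, 'b')
  1 → (9, 'bb')
  2 → (8, 'bbb')
  3 → (7, 'bbbb')
  4 → (6, 'bbbbb')
  5 → (2, 'bbccbbbbb')
  6 → (0, 'bcbbccbbbbb')
  7 → (3, 'bccbbbbb')
  8 → (5, 'cbbbbb')
  9 → (1, 'cbbccbbbbb')
  10 → (4, 'ccbbbbb')

SA = [10, 9, 8, 7, 6, 2, 0, 3, 5, 1, 4]
[i] adj suffixes → lcp
  [1] 10/9 → 1 ('b')
  [2] 9/8 → 2 ('bb')
  [3] 8/7 → 3 ('bbb')
  [4] 7/6 → 4 ('bbbb')
  [5] 6/2 → 2 ('bb')
  [6] 2/0 → 1 ('b')
  [7] 0/3 → 2 ('bc')
  [8] 3/5 → 0 ('')
  [9] 5/1 → 3 ('cbb')
  [10] 1/4 → 1 ('c')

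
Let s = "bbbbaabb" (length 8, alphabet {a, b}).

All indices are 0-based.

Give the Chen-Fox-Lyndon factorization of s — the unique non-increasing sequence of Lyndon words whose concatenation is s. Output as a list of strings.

["b", "b", "b", "b", "aabb"]

emit factor 1: 'b' (i=0, period=1)
emit factor 2: 'b' (i=1, period=1)
emit factor 3: 'b' (i=2, period=1)
emit factor 4: 'b' (i=3, period=1)
emit factor 5: 'aabb' (i=4, period=4)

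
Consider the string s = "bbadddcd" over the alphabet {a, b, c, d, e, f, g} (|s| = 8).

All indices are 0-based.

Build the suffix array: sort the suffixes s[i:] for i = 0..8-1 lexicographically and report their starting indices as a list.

[2, 1, 0, 6, 7, 5, 4, 3]

rank→(start, suffix):
  0 → (2, 'adddcd')
  1 → (1, 'badddcd')
  2 → (0, 'bbadddcd')
  3 → (6, 'cd')
  4 → (7, 'd')
  5 → (5, 'dcd')
  6 → (4, 'ddcd')
  7 → (3, 'dddcd')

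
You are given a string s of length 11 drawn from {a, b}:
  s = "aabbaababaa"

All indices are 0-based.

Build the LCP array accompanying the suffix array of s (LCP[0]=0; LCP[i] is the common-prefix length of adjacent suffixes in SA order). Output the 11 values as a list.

[0, 1, 2, 3, 1, 3, 2, 0, 3, 2, 1]

rank→(start, suffix):
  0 → (10, 'a')
  1 → (9, 'aa')
  2 → (4, 'aababaa')
  3 → (0, 'aabbaababaa')
  4 → (7, 'abaa')
  5 → (5, 'ababaa')
  6 → (1, 'abbaababaa')
  7 → (8, 'baa')
  8 → (3, 'baababaa')
  9 → (6, 'babaa')
  10 → (2, 'bbaababaa')

SA = [10, 9, 4, 0, 7, 5, 1, 8, 3, 6, 2]
[i] adj suffixes → lcp
  [1] 10/9 → 1 ('a')
  [2] 9/4 → 2 ('aa')
  [3] 4/0 → 3 ('aab')
  [4] 0/7 → 1 ('a')
  [5] 7/5 → 3 ('aba')
  [6] 5/1 → 2 ('ab')
  [7] 1/8 → 0 ('')
  [8] 8/3 → 3 ('baa')
  [9] 3/6 → 2 ('ba')
  [10] 6/2 → 1 ('b')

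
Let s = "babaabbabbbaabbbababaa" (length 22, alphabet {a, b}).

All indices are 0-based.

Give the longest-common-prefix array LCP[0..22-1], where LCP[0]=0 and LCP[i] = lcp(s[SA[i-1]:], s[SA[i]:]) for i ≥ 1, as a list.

[0, 1, 2, 4, 1, 4, 3, 2, 3, 5, 0, 3, 5, 2, 5, 4, 3, 1, 3, 4, 2, 4]

rank→(start, suffix):
  0 → (21, 'a')
  1 → (20, 'aa')
  2 → (3, 'aabbabbbaabbbababaa')
  3 → (11, 'aabbbababaa')
  4 → (18, 'abaa')
  5 → (1, 'abaabbabbbaabbbababaa')
  6 → (16, 'ababaa')
  7 → (4, 'abbabbbaabbbababaa')
  8 → (7, 'abbbaabbbababaa')
  9 → (12, 'abbbababaa')
  10 → (19, 'baa')
  11 → (2, 'baabbabbbaabbbababaa')
  12 → (10, 'baabbbababaa')
  13 → (17, 'babaa')
  14 → (0, 'babaabbabbbaabbbababaa')
  15 → (15, 'bababaa')
  16 → (6, 'babbbaabbbababaa')
  17 → (9, 'bbaabbbababaa')
  18 → (14, 'bbababaa')
  19 → (5, 'bbabbbaabbbababaa')
  20 → (8, 'bbbaabbbababaa')
  21 → (13, 'bbbababaa')

SA = [21, 20, 3, 11, 18, 1, 16, 4, 7, 12, 19, 2, 10, 17, 0, 15, 6, 9, 14, 5, 8, 13]
rank  pair      lcp
   1  s[21:],s[20:]  1  'a'
   2  s[20:],s[3:]  2  'aa'
   3  s[3:],s[11:]  4  'aabb'
   4  s[11:],s[18:]  1  'a'
   5  s[18:],s[1:]  4  'abaa'
   6  s[1:],s[16:]  3  'aba'
   7  s[16:],s[4:]  2  'ab'
   8  s[4:],s[7:]  3  'abb'
   9  s[7:],s[12:]  5  'abbba'
  10  s[12:],s[19:]  0  ''
  11  s[19:],s[2:]  3  'baa'
  12  s[2:],s[10:]  5  'baabb'
  13  s[10:],s[17:]  2  'ba'
  14  s[17:],s[0:]  5  'babaa'
  15  s[0:],s[15:]  4  'baba'
  16  s[15:],s[6:]  3  'bab'
  17  s[6:],s[9:]  1  'b'
  18  s[9:],s[14:]  3  'bba'
  19  s[14:],s[5:]  4  'bbab'
  20  s[5:],s[8:]  2  'bb'
  21  s[8:],s[13:]  4  'bbba'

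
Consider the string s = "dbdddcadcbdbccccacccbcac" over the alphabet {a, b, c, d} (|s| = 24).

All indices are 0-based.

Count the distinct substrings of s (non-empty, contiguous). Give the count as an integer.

264

rank→(start, suffix):
  0 → (22, 'ac')
  1 → (16, 'acccbcac')
  2 → (6, 'adcbdbccccacccbcac')
  3 → (20, 'bcac')
  4 → (11, 'bccccacccbcac')
  5 → (9, 'bdbccccacccbcac')
  6 → (1, 'bdddcadcbdbccccacccbcac')
  7 → (23, 'c')
  8 → (21, 'cac')
  9 → (15, 'cacccbcac')
  10 → (5, 'cadcbdbccccacccbcac')
  11 → (19, 'cbcac')
  12 → (8, 'cbdbccccacccbcac')
  13 → (14, 'ccacccbcac')
  14 → (18, 'ccbcac')
  15 → (13, 'cccacccbcac')
  16 → (17, 'cccbcac')
  17 → (12, 'ccccacccbcac')
  18 → (10, 'dbccccacccbcac')
  19 → (0, 'dbdddcadcbdbccccacccbcac')
  20 → (4, 'dcadcbdbccccacccbcac')
  21 → (7, 'dcbdbccccacccbcac')
  22 → (3, 'ddcadcbdbccccacccbcac')
  23 → (2, 'dddcadcbdbccccacccbcac')

SA = [22, 16, 6, 20, 11, 9, 1, 23, 21, 15, 5, 19, 8, 14, 18, 13, 17, 12, 10, 0, 4, 7, 3, 2]
rank  pair      lcp
   1  s[22:],s[16:]  2  'ac'
   2  s[16:],s[6:]  1  'a'
   3  s[6:],s[20:]  0  ''
   4  s[20:],s[11:]  2  'bc'
   5  s[11:],s[9:]  1  'b'
   6  s[9:],s[1:]  2  'bd'
   7  s[1:],s[23:]  0  ''
   8  s[23:],s[21:]  1  'c'
   9  s[21:],s[15:]  3  'cac'
  10  s[15:],s[5:]  2  'ca'
  11  s[5:],s[19:]  1  'c'
  12  s[19:],s[8:]  2  'cb'
  13  s[8:],s[14:]  1  'c'
  14  s[14:],s[18:]  2  'cc'
  15  s[18:],s[13:]  2  'cc'
  16  s[13:],s[17:]  3  'ccc'
  17  s[17:],s[12:]  3  'ccc'
  18  s[12:],s[10:]  0  ''
  19  s[10:],s[0:]  2  'db'
  20  s[0:],s[4:]  1  'd'
  21  s[4:],s[7:]  2  'dc'
  22  s[7:],s[3:]  1  'd'
  23  s[3:],s[2:]  2  'dd'

n(n+1)/2 = 24·25/2 = 300
Σ LCP = 0 + 2 + 1 + 0 + 2 + 1 + 2 + 0 + 1 + 3 + 2 + 1 + 2 + 1 + 2 + 2 + 3 + 3 + 0 + 2 + 1 + 2 + 1 + 2 = 36
distinct = 300 − 36 = 264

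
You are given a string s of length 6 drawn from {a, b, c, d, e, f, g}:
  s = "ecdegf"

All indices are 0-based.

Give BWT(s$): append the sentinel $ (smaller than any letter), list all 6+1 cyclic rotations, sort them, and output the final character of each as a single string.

fec$dge

rank  rotation last
    0  $ecdegf  f
    1  cdegf$e  e
    2  degf$ec  c
    3  ecdegf$  $
    4  egf$ecd  d
    5  f$ecdeg  g
    6  gf$ecde  e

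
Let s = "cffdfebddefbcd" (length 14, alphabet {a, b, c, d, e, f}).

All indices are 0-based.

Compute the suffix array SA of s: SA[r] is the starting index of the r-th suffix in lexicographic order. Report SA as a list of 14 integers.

[11, 6, 12, 0, 13, 7, 8, 3, 5, 9, 10, 2, 4, 1]

rank→(start, suffix):
  0 → (11, 'bcd')
  1 → (6, 'bddefbcd')
  2 → (12, 'cd')
  3 → (0, 'cffdfebddefbcd')
  4 → (13, 'd')
  5 → (7, 'ddefbcd')
  6 → (8, 'defbcd')
  7 → (3, 'dfebddefbcd')
  8 → (5, 'ebddefbcd')
  9 → (9, 'efbcd')
  10 → (10, 'fbcd')
  11 → (2, 'fdfebddefbcd')
  12 → (4, 'febddefbcd')
  13 → (1, 'ffdfebddefbcd')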